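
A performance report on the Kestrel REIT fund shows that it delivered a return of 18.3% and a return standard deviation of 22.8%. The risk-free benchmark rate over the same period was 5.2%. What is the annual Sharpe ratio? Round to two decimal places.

0.57

Sharpe = (Rp − Rf) / σp = (18.3% − 5.2%) / 22.8% = 13.10% / 22.8% = 0.5746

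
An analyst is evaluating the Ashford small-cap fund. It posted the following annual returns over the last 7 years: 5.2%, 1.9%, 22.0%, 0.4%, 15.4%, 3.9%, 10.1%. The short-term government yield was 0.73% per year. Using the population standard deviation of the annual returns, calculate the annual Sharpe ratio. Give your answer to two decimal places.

1.05

μ = (5.2 + 1.9 + 22 + 0.4 + 15.4 + 3.9 + 10.1) / 7 = 58.90 / 7 = 8.4143%
Population std dev = √[373.5886 / 7] = 7.3055%
Sharpe = (μ − rf) / σ = (8.4143 − 0.73) / 7.3055 = 7.6843 / 7.3055 = 1.0519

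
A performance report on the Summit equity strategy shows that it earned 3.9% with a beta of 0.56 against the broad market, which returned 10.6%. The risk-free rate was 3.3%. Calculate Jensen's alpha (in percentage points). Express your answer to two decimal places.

-3.49

CAPM expected return = Rf + β(Rm − Rf) = 3.3% + 0.56 × (10.6% − 3.3%) = 3.3 + 0.56 × 7.30 = 7.3880%
Jensen's α = Rp − E[R] = 3.9% − 7.3880% = -3.4880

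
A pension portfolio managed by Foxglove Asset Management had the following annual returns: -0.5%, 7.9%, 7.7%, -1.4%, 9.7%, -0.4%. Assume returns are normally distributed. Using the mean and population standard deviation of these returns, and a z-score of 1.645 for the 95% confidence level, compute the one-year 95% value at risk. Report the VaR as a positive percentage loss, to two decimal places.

3.82

r̄ = (-0.5 + 7.9 + 7.7 − 1.4 + 9.7 − 0.4) / 6 = 23.00 / 6 = 3.8333%
Σ(r − r̄)² = (-0.5 − 3.8333)² + (7.9 − 3.8333)² + … = 129.9933
σ = √[129.9933 / 6] = 4.6546%
VaR = −(r̄ − z·σ) = −(3.8333 − 1.645 × 4.6546) = −(-3.8235) = 3.8235%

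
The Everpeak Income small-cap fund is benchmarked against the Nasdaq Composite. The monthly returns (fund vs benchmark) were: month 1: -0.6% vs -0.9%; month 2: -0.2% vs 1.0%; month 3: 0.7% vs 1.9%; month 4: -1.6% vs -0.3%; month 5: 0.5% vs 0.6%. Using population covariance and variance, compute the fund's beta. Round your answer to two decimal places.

0.62

r̄p = -0.2400%,  r̄m = 0.4600%
Cov = Σ(rp − r̄p)(rm − r̄m) / 5 = 0.6004
Var(rm) = Σ(rm − r̄m)² / 5 = 0.9624
β = Cov / Var = 0.6004 / 0.9624 = 0.6239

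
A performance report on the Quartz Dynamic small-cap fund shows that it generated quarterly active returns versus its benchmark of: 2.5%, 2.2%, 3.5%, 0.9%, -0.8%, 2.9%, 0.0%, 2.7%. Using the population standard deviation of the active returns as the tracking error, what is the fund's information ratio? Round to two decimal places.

r̄ = (2.5 + 2.2 + 3.5 + 0.9 − 0.8 + 2.9 + 0 + 2.7) / 8 = 1.7375%
Σ(r − r̄)² = 16.3388; population σ = √(16.3388/8) = 1.4291%
IR = r̄ / tracking error = 1.7375 / 1.4291 = 1.2158

1.22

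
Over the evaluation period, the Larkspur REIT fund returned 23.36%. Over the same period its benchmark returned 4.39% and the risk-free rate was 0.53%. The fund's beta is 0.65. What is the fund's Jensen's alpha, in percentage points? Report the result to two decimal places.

CAPM expected return = Rf + β(Rm − Rf) = 0.53% + 0.65 × (4.39% − 0.53%) = 0.53 + 0.65 × 3.86 = 3.0390%
Jensen's α = Rp − E[R] = 23.36% − 3.0390% = 20.3210

20.32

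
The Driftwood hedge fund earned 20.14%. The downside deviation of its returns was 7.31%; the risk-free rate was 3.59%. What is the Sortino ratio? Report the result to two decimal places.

Sortino = (Rp − Rf) / σd = (20.14% − 3.59%) / 7.31% = 16.55% / 7.31% = 2.2640

2.26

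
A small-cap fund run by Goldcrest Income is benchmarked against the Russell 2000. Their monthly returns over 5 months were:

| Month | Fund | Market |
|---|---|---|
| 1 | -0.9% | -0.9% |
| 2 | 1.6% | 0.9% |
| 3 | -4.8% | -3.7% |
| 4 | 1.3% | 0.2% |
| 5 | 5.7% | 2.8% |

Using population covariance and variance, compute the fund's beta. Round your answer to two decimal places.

r̄p = 0.5800%,  r̄m = -0.1400%
Cov = Σ(rp − r̄p)(rm − r̄m) / 5 = 7.3272
Var(rm) = Σ(rm − r̄m)² / 5 = 4.6184
β = Cov / Var = 7.3272 / 4.6184 = 1.5865

1.59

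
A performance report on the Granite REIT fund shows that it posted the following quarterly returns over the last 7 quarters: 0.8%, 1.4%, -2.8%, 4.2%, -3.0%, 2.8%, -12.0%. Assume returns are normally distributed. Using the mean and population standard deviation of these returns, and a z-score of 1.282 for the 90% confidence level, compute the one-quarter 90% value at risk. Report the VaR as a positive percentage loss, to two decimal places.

μ = (0.8 + 1.4 − 2.8 + 4.2 − 3 + 2.8 − 12) / 7 = -1.2286%
Population σ = √[Σ(r − μ)² / 7] = √[178.3543 / 7] = √25.4792 = 5.0477%
VaR = −(μ − z·σ) = −(-1.2286 − 1.282 × 5.0477) = −(-7.6998) = 7.6998%

7.70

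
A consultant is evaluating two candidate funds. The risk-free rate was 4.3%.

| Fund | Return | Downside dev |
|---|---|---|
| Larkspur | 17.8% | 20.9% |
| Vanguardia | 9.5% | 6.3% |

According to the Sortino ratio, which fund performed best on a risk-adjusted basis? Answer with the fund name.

Vanguardia

Larkspur: Sortino ratio = (17.8% − 4.3%) / 20.9% = 0.646
Vanguardia: Sortino ratio = (9.5% − 4.3%) / 6.3% = 0.825
Highest: Vanguardia (0.825).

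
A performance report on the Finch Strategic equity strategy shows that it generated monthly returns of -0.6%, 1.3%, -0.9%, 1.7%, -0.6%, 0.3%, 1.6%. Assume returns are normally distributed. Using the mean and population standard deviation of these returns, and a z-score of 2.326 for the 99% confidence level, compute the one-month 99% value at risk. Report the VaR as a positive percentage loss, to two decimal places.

2.03

r̄ = (-0.6 + 1.3 − 0.9 + 1.7 − 0.6 + 0.3 + 1.6) / 7 = 2.80 / 7 = 0.4000%
Σ(r − r̄)² = (-0.6 − 0.4000)² + (1.3 − 0.4000)² + (-0.9 − 0.4000)² + … = 7.6400
σ = √[7.6400 / 7] = 1.0447%
VaR = −(r̄ − z·σ) = −(0.4000 − 2.326 × 1.0447) = −(-2.0300) = 2.0300%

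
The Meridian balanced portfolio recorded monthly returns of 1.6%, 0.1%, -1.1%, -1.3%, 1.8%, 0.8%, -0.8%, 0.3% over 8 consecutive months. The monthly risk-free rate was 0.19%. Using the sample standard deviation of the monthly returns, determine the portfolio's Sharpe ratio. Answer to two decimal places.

-0.01

μ = (1.6 + 0.1 − 1.1 − 1.3 + 1.8 + 0.8 − 0.8 + 0.3) / 8 = 1.40 / 8 = 0.1750%
Sample σ = √[Σ(r − μ)² / 7] = √[9.8350 / 7] = √1.4050 = 1.1853%
Sharpe = (μ − rf) / σ = (0.1750 − 0.19) / 1.1853 = -0.0150 / 1.1853 = -0.0127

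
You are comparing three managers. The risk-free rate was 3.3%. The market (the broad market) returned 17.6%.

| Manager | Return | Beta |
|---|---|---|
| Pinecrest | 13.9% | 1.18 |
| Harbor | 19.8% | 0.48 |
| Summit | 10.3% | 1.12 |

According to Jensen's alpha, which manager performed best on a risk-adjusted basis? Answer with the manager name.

Harbor

Pinecrest: α = 13.9% − [3.3% + 1.18 × (17.6% − 3.3%)] = -6.274
Harbor: α = 19.8% − [3.3% + 0.48 × (17.6% − 3.3%)] = 9.636
Summit: α = 10.3% − [3.3% + 1.12 × (17.6% − 3.3%)] = -9.016
Highest: Harbor (9.636).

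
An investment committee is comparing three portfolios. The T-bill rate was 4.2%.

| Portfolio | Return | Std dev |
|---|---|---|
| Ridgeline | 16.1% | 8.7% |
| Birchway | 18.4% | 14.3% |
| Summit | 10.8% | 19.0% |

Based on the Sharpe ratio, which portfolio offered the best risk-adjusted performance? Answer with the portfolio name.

Ridgeline: Sharpe ratio = (16.1% − 4.2%) / 8.7% = 1.368
Birchway: Sharpe ratio = (18.4% − 4.2%) / 14.3% = 0.993
Summit: Sharpe ratio = (10.8% − 4.2%) / 19.0% = 0.347
Highest: Ridgeline (1.368).

Ridgeline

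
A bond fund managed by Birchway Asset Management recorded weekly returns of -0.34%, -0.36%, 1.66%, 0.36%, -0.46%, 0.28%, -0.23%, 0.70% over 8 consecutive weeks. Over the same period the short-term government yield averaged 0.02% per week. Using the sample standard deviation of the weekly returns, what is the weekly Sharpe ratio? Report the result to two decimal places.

0.25

Mean return μ = 1.610 / 8 = 0.2013%
Σ(r − μ)² = 3.6393; sample σ = √(3.6393/7) = 0.7210%
Sharpe = (μ − rf) / σ = (0.2013 − 0.02) / 0.7210 = 0.1813 / 0.7210 = 0.2515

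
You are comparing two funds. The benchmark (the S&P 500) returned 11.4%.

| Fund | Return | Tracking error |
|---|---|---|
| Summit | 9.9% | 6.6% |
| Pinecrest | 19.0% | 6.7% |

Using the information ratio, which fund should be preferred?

Pinecrest

Summit: IR = (9.9% − 11.4%) / 6.6% = -0.227
Pinecrest: IR = (19.0% − 11.4%) / 6.7% = 1.134
Highest: Pinecrest (1.134).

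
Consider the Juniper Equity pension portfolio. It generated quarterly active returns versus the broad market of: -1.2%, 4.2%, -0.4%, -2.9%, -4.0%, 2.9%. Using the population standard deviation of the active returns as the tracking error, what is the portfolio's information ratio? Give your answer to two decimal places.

r̄ = (-1.2 + 4.2 − 0.4 − 2.9 − 4 + 2.9) / 6 = -0.2333%
Population σ = √[Σ(r − r̄)² / 6] = √[51.7333 / 6] = √8.6222 = 2.9364%
IR = r̄ / tracking error = -0.2333 / 2.9364 = -0.0795

-0.08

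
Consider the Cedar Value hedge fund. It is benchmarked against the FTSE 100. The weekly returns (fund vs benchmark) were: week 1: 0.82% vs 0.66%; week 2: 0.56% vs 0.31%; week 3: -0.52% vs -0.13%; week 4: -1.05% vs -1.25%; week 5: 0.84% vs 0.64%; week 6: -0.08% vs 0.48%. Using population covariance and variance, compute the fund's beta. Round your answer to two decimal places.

0.95

r̄p = 0.0950%,  r̄m = 0.1183%
Cov = Σ(rp − r̄p)(rm − r̄m) / 6 = 0.4211
Var(rm) = Σ(rm − r̄m)² / 6 = 0.4445
β = Cov / Var = 0.4211 / 0.4445 = 0.9474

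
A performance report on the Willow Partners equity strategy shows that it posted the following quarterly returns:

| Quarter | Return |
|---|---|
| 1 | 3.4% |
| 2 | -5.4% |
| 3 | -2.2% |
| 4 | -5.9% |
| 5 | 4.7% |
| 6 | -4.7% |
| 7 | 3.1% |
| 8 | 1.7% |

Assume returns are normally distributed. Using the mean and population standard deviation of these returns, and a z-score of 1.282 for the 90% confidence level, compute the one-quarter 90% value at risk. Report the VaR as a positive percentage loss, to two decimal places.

5.90

r̄ = (3.4 − 5.4 − 2.2 − 5.9 + 4.7 − 4.7 + 3.1 + 1.7) / 8 = -0.6625%
Σ(r − r̄)² = 133.5388; population σ = √(133.5388/8) = 4.0856%
VaR = −(r̄ − z·σ) = −(-0.6625 − 1.282 × 4.0856) = −(-5.9002) = 5.9002%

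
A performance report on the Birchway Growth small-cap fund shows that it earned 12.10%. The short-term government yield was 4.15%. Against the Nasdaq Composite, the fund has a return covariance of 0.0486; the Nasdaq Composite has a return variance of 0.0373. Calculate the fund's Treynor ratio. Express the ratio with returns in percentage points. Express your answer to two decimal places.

6.10

β = Cov / Var = 0.0486 / 0.0373 = 1.3029
Treynor = (Rp − Rf) / β = (12.10% − 4.15%) / 1.3029 = 7.95 / 1.3029 = 6.1018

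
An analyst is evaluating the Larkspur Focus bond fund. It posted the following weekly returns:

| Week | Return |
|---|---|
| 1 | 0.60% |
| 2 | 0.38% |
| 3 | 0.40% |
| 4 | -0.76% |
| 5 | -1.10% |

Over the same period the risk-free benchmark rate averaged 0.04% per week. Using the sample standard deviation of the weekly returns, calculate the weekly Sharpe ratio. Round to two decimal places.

-0.18

r̄ = (0.6 + 0.38 + 0.4 − 0.76 − 1.1) / 5 = -0.480 / 5 = -0.0960%
Sample std dev = √[2.4059 / 4] = 0.7755%
Sharpe = (r̄ − rf) / σ = (-0.0960 − 0.04) / 0.7755 = -0.1360 / 0.7755 = -0.1754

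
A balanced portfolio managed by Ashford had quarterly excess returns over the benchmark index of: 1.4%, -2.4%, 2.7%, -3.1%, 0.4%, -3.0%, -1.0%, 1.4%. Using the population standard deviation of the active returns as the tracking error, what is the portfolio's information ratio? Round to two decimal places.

-0.21

Mean return r̄ = -3.60 / 8 = -0.4500%
Σ(r − r̄)² = 35.1200; population σ = √(35.1200/8) = 2.0952%
IR = r̄ / tracking error = -0.4500 / 2.0952 = -0.2148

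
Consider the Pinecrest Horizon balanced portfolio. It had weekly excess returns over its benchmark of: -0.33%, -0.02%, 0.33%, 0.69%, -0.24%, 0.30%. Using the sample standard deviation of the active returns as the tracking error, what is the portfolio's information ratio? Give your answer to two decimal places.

0.31

μ = (-0.33 − 0.02 + 0.33 + 0.69 − 0.24 + 0.3) / 6 = 0.730 / 6 = 0.1217%
Σ(r − μ)² = 0.7531; sample σ = √(0.7531/5) = 0.3881%
IR = μ / tracking error = 0.1217 / 0.3881 = 0.3136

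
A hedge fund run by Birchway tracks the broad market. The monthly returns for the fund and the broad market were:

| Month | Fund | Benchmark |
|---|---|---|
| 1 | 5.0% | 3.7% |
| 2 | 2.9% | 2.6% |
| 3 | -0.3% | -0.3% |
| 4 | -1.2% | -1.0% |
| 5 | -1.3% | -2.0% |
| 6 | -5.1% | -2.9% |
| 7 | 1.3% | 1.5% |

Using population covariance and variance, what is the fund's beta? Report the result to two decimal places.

r̄p = 0.1857%,  r̄m = 0.2286%
Cov = Σ(rp − r̄p)(rm − r̄m) / 7 = 6.6247
Var(rm) = Σ(rm − r̄m)² / 7 = 5.1192
β = Cov / Var = 6.6247 / 5.1192 = 1.2941

1.29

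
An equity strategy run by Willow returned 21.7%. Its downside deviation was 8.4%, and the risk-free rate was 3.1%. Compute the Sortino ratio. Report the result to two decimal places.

Sortino = (Rp − Rf) / σd = (21.7% − 3.1%) / 8.4% = 18.60% / 8.4% = 2.2143

2.21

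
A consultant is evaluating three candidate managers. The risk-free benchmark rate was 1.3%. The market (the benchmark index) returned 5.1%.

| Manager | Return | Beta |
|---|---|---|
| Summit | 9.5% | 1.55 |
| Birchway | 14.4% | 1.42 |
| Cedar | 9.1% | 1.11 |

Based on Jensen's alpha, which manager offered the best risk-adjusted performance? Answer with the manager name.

Summit: α = 9.5% − [1.3% + 1.55 × (5.1% − 1.3%)] = 2.310
Birchway: α = 14.4% − [1.3% + 1.42 × (5.1% − 1.3%)] = 7.704
Cedar: α = 9.1% − [1.3% + 1.11 × (5.1% − 1.3%)] = 3.582
Highest: Birchway (7.704).

Birchway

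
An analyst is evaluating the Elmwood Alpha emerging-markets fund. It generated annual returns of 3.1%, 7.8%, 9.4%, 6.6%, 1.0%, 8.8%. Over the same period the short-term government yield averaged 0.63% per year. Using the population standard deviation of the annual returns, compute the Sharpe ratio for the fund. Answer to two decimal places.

1.79

r̄ = (3.1 + 7.8 + 9.4 + 6.6 + 1 + 8.8) / 6 = 6.1167%
Σ(r − r̄)² = (3.1 − 6.1167)² + (7.8 − 6.1167)² + (9.4 − 6.1167)² + … = 56.3283
population σ = √(56.3283 / 6) = √9.3881 = 3.0640%
Sharpe = (r̄ − rf) / σ = (6.1167 − 0.63) / 3.0640 = 5.4867 / 3.0640 = 1.7907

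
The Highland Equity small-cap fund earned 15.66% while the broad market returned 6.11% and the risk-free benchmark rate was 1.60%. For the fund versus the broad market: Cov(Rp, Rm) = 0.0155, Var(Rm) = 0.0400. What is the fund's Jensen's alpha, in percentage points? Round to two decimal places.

12.31

β = Cov / Var = 0.0155 / 0.0400 = 0.3875
E[R] = Rf + β(Rm − Rf) = 1.60% + 0.3875 × (6.11% − 1.60%) = 3.3476%
α = Rp − E[R] = 15.66% − 3.3476% = 12.3124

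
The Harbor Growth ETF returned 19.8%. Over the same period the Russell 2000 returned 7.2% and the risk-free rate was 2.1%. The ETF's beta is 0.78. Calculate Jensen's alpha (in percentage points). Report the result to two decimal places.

CAPM expected return = Rf + β(Rm − Rf) = 2.1% + 0.78 × (7.2% − 2.1%) = 2.1 + 0.78 × 5.10 = 6.0780%
Jensen's α = Rp − E[R] = 19.8% − 6.0780% = 13.7220

13.72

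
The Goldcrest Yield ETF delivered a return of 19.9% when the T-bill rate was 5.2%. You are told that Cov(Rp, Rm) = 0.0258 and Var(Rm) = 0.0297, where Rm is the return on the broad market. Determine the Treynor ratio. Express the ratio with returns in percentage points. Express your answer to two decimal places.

16.92

β = Cov / Var = 0.0258 / 0.0297 = 0.8687
Treynor = (Rp − Rf) / β = (19.9% − 5.2%) / 0.8687 = 14.70 / 0.8687 = 16.9218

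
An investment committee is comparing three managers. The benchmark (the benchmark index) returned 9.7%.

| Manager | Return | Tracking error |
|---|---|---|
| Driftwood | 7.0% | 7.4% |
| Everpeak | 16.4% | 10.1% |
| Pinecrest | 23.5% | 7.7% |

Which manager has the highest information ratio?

Pinecrest

Driftwood: IR = (7.0% − 9.7%) / 7.4% = -0.365
Everpeak: IR = (16.4% − 9.7%) / 10.1% = 0.663
Pinecrest: IR = (23.5% − 9.7%) / 7.7% = 1.792
Highest: Pinecrest (1.792).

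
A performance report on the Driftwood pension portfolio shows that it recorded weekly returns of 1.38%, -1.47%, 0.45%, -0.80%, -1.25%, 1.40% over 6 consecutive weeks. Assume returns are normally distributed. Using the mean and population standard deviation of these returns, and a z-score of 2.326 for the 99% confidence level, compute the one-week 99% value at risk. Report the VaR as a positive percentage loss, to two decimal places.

Mean return μ = -0.290 / 6 = -0.0483%
Σ(r − μ)² = 8.4163; population σ = √(8.4163/6) = 1.1844%
VaR = −(μ − z·σ) = −(-0.0483 − 2.326 × 1.1844) = −(-2.8032) = 2.8032%

2.80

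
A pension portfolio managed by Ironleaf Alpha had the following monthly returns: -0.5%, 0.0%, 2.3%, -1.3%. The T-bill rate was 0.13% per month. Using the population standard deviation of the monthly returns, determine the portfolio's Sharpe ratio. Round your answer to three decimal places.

r̄ = (-0.5 + 0 + 2.3 − 1.3) / 4 = 0.50 / 4 = 0.1250%
Σ(r − r̄)² = (-0.5 − 0.1250)² + (0 − 0.1250)² + … = 7.1675
population σ = √(7.1675 / 4) = √1.7919 = 1.3386%
Sharpe = (r̄ − rf) / σ = (0.1250 − 0.13) / 1.3386 = -0.0050 / 1.3386 = -0.0037

-0.004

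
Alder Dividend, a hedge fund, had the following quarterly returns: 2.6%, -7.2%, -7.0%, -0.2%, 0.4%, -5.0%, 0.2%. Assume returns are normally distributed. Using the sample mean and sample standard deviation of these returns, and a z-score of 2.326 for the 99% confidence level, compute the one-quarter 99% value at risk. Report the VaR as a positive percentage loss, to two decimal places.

11.59

r̄ = (2.6 − 7.2 − 7 − 0.2 + 0.4 − 5 + 0.2) / 7 = -16.20 / 7 = -2.3143%
Σ(r − r̄)² = (2.6 − (-2.3143))² + (-7.2 − (-2.3143))² + … = 95.3486
σ = √[95.3486 / 6] = 3.9864%
VaR = −(r̄ − z·σ) = −(-2.3143 − 2.326 × 3.9864) = −(-11.5867) = 11.5867%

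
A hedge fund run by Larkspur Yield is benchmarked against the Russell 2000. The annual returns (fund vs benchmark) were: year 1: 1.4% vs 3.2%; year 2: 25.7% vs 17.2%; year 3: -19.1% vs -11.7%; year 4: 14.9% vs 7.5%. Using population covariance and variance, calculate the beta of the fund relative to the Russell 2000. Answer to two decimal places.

r̄p = 5.7250%,  r̄m = 4.0500%
Cov = Σ(rp − r̄p)(rm − r̄m) / 4 = 172.2488
Var(rm) = Σ(rm − r̄m)² / 4 = 108.4025
β = Cov / Var = 172.2488 / 108.4025 = 1.5890

1.59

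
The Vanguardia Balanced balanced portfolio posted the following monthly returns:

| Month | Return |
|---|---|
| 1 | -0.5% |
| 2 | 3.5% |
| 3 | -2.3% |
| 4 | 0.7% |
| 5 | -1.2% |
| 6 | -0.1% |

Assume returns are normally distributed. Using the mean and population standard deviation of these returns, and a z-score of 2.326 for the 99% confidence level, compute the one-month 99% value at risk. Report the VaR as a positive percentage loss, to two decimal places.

4.20

r̄ = (-0.5 + 3.5 − 2.3 + 0.7 − 1.2 − 0.1) / 6 = 0.0167%
Σ(r − r̄)² = (-0.5 − 0.0167)² + (3.5 − 0.0167)² + (-2.3 − 0.0167)² + … = 19.7283
population σ = √(19.7283 / 6) = √3.2881 = 1.8133%
VaR = −(r̄ − z·σ) = −(0.0167 − 2.326 × 1.8133) = −(-4.2010) = 4.2010%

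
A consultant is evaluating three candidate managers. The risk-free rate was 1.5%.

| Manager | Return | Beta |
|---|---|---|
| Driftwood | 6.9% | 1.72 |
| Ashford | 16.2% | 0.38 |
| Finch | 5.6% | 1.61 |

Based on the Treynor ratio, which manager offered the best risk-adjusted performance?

Driftwood: Treynor = (6.9% − 1.5%) / 1.72 = 3.140
Ashford: Treynor = (16.2% − 1.5%) / 0.38 = 38.684
Finch: Treynor = (5.6% − 1.5%) / 1.61 = 2.547
Highest: Ashford (38.684).

Ashford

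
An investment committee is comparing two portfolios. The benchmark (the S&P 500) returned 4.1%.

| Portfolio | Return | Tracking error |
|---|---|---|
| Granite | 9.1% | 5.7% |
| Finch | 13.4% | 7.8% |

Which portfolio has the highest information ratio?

Finch

Granite: IR = (9.1% − 4.1%) / 5.7% = 0.877
Finch: IR = (13.4% − 4.1%) / 7.8% = 1.192
Highest: Finch (1.192).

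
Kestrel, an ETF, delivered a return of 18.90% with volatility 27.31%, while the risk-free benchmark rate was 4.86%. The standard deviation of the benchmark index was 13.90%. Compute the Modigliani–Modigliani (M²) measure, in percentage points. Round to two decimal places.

12.01

Sharpe = (Rp − Rf) / σp = (18.90% − 4.86%) / 27.31% = 0.5141
M² = Rf + Sharpe × σm = 4.86% + 0.5141 × 13.90% = 12.0060%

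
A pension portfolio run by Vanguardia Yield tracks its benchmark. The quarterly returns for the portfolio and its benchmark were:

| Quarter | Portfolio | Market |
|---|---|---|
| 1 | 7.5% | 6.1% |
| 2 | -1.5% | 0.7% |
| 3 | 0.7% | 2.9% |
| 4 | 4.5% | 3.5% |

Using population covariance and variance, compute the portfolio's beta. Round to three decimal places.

1.724

r̄p = 2.8000%,  r̄m = 3.3000%
Cov = Σ(rp − r̄p)(rm − r̄m) / 4 = 6.3800
Var(rm) = Σ(rm − r̄m)² / 4 = 3.7000
β = Cov / Var = 6.3800 / 3.7000 = 1.7243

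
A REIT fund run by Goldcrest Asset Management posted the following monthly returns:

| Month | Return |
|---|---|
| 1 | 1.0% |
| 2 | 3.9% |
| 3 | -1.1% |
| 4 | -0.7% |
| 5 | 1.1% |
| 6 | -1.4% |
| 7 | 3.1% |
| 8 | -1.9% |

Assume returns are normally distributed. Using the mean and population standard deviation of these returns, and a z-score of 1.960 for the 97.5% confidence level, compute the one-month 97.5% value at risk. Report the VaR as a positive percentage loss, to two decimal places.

μ = (1 + 3.9 − 1.1 − 0.7 + 1.1 − 1.4 + 3.1 − 1.9) / 8 = 4.00 / 8 = 0.5000%
Population std dev = √[32.3000 / 8] = 2.0094%
VaR = −(μ − z·σ) = −(0.5000 − 1.960 × 2.0094) = −(-3.4384) = 3.4384%

3.44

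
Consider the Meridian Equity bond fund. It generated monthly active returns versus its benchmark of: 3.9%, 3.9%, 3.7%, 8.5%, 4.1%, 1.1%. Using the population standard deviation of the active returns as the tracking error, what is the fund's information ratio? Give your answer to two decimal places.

1.93

Mean return r̄ = 25.20 / 6 = 4.2000%
Population std dev = √[28.5400 / 6] = 2.1810%
IR = r̄ / tracking error = 4.2000 / 2.1810 = 1.9257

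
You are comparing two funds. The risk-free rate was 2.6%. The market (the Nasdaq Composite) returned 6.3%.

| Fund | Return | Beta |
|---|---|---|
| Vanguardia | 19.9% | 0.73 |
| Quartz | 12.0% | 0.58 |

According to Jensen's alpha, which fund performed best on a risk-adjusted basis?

Vanguardia: α = 19.9% − [2.6% + 0.73 × (6.3% − 2.6%)] = 14.599
Quartz: α = 12.0% − [2.6% + 0.58 × (6.3% − 2.6%)] = 7.254
Highest: Vanguardia (14.599).

Vanguardia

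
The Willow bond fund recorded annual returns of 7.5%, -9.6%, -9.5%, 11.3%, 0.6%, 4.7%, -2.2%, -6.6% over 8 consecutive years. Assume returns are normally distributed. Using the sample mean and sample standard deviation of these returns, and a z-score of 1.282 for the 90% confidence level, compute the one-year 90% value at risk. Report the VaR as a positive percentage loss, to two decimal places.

Mean return r̄ = -3.80 / 8 = -0.4750%
Σ(r − r̄)² = 435.3950; sample σ = √(435.3950/7) = 7.8867%
VaR = −(r̄ − z·σ) = −(-0.4750 − 1.282 × 7.8867) = −(-10.5857) = 10.5857%

10.59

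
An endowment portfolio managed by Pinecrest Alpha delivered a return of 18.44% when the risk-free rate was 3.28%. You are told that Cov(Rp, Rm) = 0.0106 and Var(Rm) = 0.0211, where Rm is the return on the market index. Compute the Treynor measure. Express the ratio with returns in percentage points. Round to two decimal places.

30.18

β = Cov / Var = 0.0106 / 0.0211 = 0.5024
Treynor = (Rp − Rf) / β = (18.44% − 3.28%) / 0.5024 = 15.16 / 0.5024 = 30.1752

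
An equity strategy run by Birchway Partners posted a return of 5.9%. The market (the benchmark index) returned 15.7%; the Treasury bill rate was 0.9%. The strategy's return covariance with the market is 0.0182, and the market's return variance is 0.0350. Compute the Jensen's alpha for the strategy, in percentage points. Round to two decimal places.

-2.70

β = Cov / Var = 0.0182 / 0.0350 = 0.5200
E[R] = Rf + β(Rm − Rf) = 0.9% + 0.5200 × (15.7% − 0.9%) = 8.5960%
α = Rp − E[R] = 5.9% − 8.5960% = -2.6960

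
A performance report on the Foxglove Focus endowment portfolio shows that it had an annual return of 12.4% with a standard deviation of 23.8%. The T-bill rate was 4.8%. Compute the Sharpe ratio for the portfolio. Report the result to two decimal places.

Sharpe = (Rp − Rf) / σp = (12.4% − 4.8%) / 23.8% = 7.60% / 23.8% = 0.3193

0.32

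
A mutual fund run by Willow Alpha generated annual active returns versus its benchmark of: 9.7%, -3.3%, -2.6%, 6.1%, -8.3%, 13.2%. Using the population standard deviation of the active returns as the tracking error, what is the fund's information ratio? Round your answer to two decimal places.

r̄ = (9.7 − 3.3 − 2.6 + 6.1 − 8.3 + 13.2) / 6 = 2.4667%
Σ(r − r̄)² = (9.7 − 2.4667)² + (-3.3 − 2.4667)² + (-2.6 − 2.4667)² + … = 355.5733
population σ = √(355.5733 / 6) = √59.2622 = 7.6982%
IR = r̄ / tracking error = 2.4667 / 7.6982 = 0.3204

0.32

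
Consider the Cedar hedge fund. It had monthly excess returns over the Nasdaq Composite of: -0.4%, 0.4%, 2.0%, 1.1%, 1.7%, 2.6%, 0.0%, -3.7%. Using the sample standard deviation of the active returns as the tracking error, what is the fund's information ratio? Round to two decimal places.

0.23

μ = (-0.4 + 0.4 + 2 + 1.1 + 1.7 + 2.6 + 0 − 3.7) / 8 = 0.4625%
Sample σ = √[Σ(r − μ)² / 7] = √[27.1588 / 7] = √3.8798 = 1.9697%
IR = μ / tracking error = 0.4625 / 1.9697 = 0.2348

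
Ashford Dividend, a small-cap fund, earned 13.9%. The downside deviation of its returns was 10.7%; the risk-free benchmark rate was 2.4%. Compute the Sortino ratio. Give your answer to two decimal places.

Sortino = (Rp − Rf) / σd = (13.9% − 2.4%) / 10.7% = 11.50% / 10.7% = 1.0748

1.07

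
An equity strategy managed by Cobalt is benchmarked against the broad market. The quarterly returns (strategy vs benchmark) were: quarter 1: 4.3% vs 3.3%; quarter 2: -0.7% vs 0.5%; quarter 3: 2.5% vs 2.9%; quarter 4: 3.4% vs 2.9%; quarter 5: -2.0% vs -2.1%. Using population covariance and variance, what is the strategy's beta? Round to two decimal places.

r̄p = 1.5000%,  r̄m = 1.5000%
Cov = Σ(rp − r̄p)(rm − r̄m) / 5 = 4.7800
Var(rm) = Σ(rm − r̄m)² / 5 = 4.2240
β = Cov / Var = 4.7800 / 4.2240 = 1.1316

1.13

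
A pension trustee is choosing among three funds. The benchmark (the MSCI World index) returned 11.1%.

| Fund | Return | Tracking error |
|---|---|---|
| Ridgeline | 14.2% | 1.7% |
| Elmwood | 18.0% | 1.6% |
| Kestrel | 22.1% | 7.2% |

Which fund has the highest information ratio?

Elmwood

Ridgeline: IR = (14.2% − 11.1%) / 1.7% = 1.824
Elmwood: IR = (18.0% − 11.1%) / 1.6% = 4.313
Kestrel: IR = (22.1% − 11.1%) / 7.2% = 1.528
Highest: Elmwood (4.313).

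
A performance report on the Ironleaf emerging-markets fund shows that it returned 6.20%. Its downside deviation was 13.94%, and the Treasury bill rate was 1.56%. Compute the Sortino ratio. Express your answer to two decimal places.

0.33

Sortino = (Rp − Rf) / σd = (6.20% − 1.56%) / 13.94% = 4.64% / 13.94% = 0.3329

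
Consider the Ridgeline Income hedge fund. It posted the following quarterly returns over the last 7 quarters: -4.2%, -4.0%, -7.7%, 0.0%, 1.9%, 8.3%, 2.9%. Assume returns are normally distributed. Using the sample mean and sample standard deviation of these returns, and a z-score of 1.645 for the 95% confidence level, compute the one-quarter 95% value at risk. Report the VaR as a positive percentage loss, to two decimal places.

μ = (-4.2 − 4 − 7.7 + 0 + 1.9 + 8.3 + 2.9) / 7 = -0.4000%
Σ(r − μ)² = (-4.2 − (-0.4000))² + (-4 − (-0.4000))² + … = 172.7200
sample σ = √(172.7200 / 6) = √28.7867 = 5.3653%
VaR = −(μ − z·σ) = −(-0.4000 − 1.645 × 5.3653) = −(-9.2259) = 9.2259%

9.23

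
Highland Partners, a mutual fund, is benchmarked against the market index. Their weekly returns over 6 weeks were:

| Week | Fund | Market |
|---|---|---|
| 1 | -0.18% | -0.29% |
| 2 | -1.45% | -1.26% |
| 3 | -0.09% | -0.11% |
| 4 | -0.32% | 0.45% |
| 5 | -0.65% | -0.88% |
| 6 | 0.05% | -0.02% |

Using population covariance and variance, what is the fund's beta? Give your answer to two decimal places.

0.72

r̄p = -0.4400%,  r̄m = -0.3517%
Cov = Σ(rp − r̄p)(rm − r̄m) / 6 = 0.2313
Var(rm) = Σ(rm − r̄m)² / 6 = 0.3198
β = Cov / Var = 0.2313 / 0.3198 = 0.7233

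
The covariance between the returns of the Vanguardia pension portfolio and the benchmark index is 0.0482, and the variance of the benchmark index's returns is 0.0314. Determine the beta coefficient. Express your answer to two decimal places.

1.54

β = Cov(Rp, Rm) / Var(Rm) = 0.0482 / 0.0314 = 1.5350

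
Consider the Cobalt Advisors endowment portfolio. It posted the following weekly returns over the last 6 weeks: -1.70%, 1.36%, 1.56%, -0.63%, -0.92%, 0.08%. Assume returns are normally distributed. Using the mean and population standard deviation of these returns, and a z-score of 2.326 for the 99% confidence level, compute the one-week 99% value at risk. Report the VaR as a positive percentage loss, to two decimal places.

2.80

r̄ = (-1.7 + 1.36 + 1.56 − 0.63 − 0.92 + 0.08) / 6 = -0.250 / 6 = -0.0417%
Population std dev = √[8.4125 / 6] = 1.1841%
VaR = −(r̄ − z·σ) = −(-0.0417 − 2.326 × 1.1841) = −(-2.7959) = 2.7959%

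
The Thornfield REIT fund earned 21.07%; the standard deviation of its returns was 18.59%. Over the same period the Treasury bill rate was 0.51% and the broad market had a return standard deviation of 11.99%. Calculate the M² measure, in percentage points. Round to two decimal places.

Sharpe = (Rp − Rf) / σp = (21.07% − 0.51%) / 18.59% = 1.1060
M² = Rf + Sharpe × σm = 0.51% + 1.1060 × 11.99% = 13.7709%

13.77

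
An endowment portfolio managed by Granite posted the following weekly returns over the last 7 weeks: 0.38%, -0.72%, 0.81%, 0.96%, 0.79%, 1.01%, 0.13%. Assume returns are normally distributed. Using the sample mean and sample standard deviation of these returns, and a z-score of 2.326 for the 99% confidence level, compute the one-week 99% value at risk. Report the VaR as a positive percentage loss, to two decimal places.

r̄ = (0.38 − 0.72 + 0.81 + 0.96 + 0.79 + 1.01 + 0.13) / 7 = 0.4800%
Σ(r − r̄)² = 2.2888; sample σ = √(2.2888/6) = 0.6176%
VaR = −(r̄ − z·σ) = −(0.4800 − 2.326 × 0.6176) = −(-0.9565) = 0.9565%

0.96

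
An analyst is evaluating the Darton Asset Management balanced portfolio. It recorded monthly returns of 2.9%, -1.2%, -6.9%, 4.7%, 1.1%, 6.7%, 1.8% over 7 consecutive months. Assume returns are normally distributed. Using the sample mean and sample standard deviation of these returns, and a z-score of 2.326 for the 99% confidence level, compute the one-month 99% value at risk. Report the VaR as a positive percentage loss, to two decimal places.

8.97

r̄ = (2.9 − 1.2 − 6.9 + 4.7 + 1.1 + 6.7 + 1.8) / 7 = 9.10 / 7 = 1.3000%
Sample std dev = √[117.0600 / 6] = 4.4170%
VaR = −(r̄ − z·σ) = −(1.3000 − 2.326 × 4.4170) = −(-8.9739) = 8.9739%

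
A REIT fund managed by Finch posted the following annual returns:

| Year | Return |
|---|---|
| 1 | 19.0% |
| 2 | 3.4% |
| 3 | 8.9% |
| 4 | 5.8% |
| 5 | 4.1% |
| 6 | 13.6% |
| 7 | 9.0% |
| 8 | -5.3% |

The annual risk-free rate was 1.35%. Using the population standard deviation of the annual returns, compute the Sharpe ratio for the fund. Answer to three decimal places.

μ = (19 + 3.4 + 8.9 + 5.8 + 4.1 + 13.6 + 9 − 5.3) / 8 = 7.3125%
Σ(r − μ)² = (19 − 7.3125)² + (3.4 − 7.3125)² + … = 368.4888
σ = √[368.4888 / 8] = 6.7868%
Sharpe = (μ − rf) / σ = (7.3125 − 1.35) / 6.7868 = 5.9625 / 6.7868 = 0.8785

0.879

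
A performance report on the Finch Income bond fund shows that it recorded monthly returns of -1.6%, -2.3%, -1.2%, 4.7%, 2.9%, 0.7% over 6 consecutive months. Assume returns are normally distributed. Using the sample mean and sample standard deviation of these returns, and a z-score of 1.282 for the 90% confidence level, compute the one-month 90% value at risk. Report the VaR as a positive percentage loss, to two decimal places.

Mean return r̄ = 3.20 / 6 = 0.5333%
Σ(r − r̄)² = (-1.6 − 0.5333)² + (-2.3 − 0.5333)² + … = 38.5733
σ = √[38.5733 / 5] = 2.7775%
VaR = −(r̄ − z·σ) = −(0.5333 − 1.282 × 2.7775) = −(-3.0275) = 3.0275%

3.03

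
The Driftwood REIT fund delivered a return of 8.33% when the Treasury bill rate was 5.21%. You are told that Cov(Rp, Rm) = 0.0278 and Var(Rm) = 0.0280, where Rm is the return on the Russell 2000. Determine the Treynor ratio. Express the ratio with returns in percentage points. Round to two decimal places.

3.14

β = Cov / Var = 0.0278 / 0.0280 = 0.9929
Treynor = (Rp − Rf) / β = (8.33% − 5.21%) / 0.9929 = 3.12 / 0.9929 = 3.1423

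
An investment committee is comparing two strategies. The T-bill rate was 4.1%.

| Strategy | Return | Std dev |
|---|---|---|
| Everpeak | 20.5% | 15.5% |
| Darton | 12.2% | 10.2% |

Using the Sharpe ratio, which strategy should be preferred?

Everpeak

Everpeak: Sharpe ratio = (20.5% − 4.1%) / 15.5% = 1.058
Darton: Sharpe ratio = (12.2% − 4.1%) / 10.2% = 0.794
Highest: Everpeak (1.058).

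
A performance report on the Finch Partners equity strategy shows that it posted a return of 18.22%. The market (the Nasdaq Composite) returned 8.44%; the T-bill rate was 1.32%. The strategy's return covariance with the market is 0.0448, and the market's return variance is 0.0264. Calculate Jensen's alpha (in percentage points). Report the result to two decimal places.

4.82

β = Cov / Var = 0.0448 / 0.0264 = 1.6970
E[R] = Rf + β(Rm − Rf) = 1.32% + 1.6970 × (8.44% − 1.32%) = 13.4026%
α = Rp − E[R] = 18.22% − 13.4026% = 4.8174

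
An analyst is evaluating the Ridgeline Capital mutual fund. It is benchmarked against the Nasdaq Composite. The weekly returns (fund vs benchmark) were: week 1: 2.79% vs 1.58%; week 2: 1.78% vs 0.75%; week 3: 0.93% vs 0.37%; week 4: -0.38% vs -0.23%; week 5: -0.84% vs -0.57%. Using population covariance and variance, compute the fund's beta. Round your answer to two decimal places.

r̄p = 0.8560%,  r̄m = 0.3800%
Cov = Σ(rp − r̄p)(rm − r̄m) / 5 = 1.0054
Var(rm) = Σ(rm − r̄m)² / 5 = 0.5703
β = Cov / Var = 1.0054 / 0.5703 = 1.7629

1.76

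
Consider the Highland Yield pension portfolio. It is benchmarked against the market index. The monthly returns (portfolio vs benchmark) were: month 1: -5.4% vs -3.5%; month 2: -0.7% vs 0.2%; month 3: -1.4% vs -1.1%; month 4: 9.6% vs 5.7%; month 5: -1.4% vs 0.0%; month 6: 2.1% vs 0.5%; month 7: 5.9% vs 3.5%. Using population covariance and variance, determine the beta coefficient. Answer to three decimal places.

1.655

r̄p = 1.2429%,  r̄m = 0.7571%
Cov = Σ(rp − r̄p)(rm − r̄m) / 7 = 12.8761
Var(rm) = Σ(rm − r̄m)² / 7 = 7.7824
β = Cov / Var = 12.8761 / 7.7824 = 1.6545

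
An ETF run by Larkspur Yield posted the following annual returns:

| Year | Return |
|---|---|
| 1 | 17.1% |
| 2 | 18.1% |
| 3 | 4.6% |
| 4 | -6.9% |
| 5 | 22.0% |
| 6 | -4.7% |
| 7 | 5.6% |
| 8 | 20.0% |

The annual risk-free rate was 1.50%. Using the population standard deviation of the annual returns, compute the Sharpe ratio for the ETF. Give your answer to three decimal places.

0.749

Mean return r̄ = 75.80 / 8 = 9.4750%
Σ(r − r̄)² = 908.0350; population σ = √(908.0350/8) = 10.6538%
Sharpe = (r̄ − rf) / σ = (9.4750 − 1.5) / 10.6538 = 7.9750 / 10.6538 = 0.7486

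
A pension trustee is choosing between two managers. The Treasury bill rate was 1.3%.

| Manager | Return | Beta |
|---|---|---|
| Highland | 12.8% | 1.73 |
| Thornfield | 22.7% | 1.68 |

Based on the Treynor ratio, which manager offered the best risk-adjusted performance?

Highland: Treynor = (12.8% − 1.3%) / 1.73 = 6.647
Thornfield: Treynor = (22.7% − 1.3%) / 1.68 = 12.738
Highest: Thornfield (12.738).

Thornfield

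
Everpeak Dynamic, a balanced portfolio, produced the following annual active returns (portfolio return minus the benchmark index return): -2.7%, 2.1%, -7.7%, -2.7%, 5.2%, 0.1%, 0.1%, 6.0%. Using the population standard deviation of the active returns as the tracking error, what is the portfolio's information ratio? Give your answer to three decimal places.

Mean return μ = 0.40 / 8 = 0.0500%
Population std dev = √[141.3200 / 8] = 4.2030%
IR = μ / tracking error = 0.0500 / 4.2030 = 0.0119

0.012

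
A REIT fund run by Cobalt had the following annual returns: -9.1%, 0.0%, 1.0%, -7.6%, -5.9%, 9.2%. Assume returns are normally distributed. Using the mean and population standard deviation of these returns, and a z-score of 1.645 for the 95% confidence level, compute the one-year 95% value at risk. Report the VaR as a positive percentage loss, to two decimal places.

r̄ = (-9.1 + 0 + 1 − 7.6 − 5.9 + 9.2) / 6 = -2.0667%
Population σ = √[Σ(r − r̄)² / 6] = √[235.3933 / 6] = √39.2322 = 6.2636%
VaR = −(r̄ − z·σ) = −(-2.0667 − 1.645 × 6.2636) = −(-12.3703) = 12.3703%

12.37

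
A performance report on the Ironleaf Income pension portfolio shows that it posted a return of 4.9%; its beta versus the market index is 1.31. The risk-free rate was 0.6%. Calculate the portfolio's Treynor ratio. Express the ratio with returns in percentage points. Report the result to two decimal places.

Treynor = (Rp − Rf) / β = (4.9% − 0.6%) / 1.31 = 4.30 / 1.31 = 3.2824

3.28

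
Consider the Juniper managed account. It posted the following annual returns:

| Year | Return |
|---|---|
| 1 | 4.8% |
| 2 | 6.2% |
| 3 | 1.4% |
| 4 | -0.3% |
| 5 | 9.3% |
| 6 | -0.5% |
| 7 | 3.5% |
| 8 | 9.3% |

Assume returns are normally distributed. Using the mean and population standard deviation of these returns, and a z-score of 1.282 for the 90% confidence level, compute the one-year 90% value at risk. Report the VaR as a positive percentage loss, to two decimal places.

0.48

μ = (4.8 + 6.2 + 1.4 − 0.3 + 9.3 − 0.5 + 3.5 + 9.3) / 8 = 4.2125%
Σ(r − μ)² = 107.0488; population σ = √(107.0488/8) = 3.6580%
VaR = −(μ − z·σ) = −(4.2125 − 1.282 × 3.6580) = −(-0.4771) = 0.4771%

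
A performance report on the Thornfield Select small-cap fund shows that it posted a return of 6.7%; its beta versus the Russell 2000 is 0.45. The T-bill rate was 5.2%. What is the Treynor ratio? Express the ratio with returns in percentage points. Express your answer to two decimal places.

Treynor = (Rp − Rf) / β = (6.7% − 5.2%) / 0.45 = 1.50 / 0.45 = 3.3333

3.33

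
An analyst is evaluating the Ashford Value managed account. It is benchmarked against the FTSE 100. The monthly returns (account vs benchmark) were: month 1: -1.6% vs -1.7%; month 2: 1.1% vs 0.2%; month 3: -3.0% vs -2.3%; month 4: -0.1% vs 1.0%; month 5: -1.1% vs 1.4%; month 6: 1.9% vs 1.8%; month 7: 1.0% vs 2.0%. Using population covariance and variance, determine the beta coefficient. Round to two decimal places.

0.81

r̄p = -0.2571%,  r̄m = 0.3429%
Cov = Σ(rp − r̄p)(rm − r̄m) / 7 = 2.0339
Var(rm) = Σ(rm − r̄m)² / 7 = 2.5139
β = Cov / Var = 2.0339 / 2.5139 = 0.8091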